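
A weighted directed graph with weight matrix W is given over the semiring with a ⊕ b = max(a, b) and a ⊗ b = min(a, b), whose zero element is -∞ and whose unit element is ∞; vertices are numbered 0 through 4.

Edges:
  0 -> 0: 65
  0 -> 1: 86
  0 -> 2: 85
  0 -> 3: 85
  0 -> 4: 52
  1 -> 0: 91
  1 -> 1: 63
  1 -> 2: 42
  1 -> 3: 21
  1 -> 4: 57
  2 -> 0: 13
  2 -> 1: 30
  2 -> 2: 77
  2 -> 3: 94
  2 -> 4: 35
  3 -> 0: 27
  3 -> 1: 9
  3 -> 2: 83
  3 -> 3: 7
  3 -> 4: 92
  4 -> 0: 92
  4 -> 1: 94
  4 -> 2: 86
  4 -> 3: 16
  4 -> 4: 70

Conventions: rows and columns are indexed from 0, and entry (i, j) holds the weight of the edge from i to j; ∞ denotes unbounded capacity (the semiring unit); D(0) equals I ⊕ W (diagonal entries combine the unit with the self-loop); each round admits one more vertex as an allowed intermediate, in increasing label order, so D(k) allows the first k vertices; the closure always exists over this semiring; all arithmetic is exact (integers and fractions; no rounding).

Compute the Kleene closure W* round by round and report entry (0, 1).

D(0):
  [∞, 86, 85, 85, 52]
  [91, ∞, 42, 21, 57]
  [13, 30, ∞, 94, 35]
  [27, 9, 83, ∞, 92]
  [92, 94, 86, 16, ∞]
D(1):
  [∞, 86, 85, 85, 52]
  [91, ∞, 85, 85, 57]
  [13, 30, ∞, 94, 35]
  [27, 27, 83, ∞, 92]
  [92, 94, 86, 85, ∞]
D(2):
  [∞, 86, 85, 85, 57]
  [91, ∞, 85, 85, 57]
  [30, 30, ∞, 94, 35]
  [27, 27, 83, ∞, 92]
  [92, 94, 86, 85, ∞]
D(3):
  [∞, 86, 85, 85, 57]
  [91, ∞, 85, 85, 57]
  [30, 30, ∞, 94, 35]
  [30, 30, 83, ∞, 92]
  [92, 94, 86, 86, ∞]
D(4):
  [∞, 86, 85, 85, 85]
  [91, ∞, 85, 85, 85]
  [30, 30, ∞, 94, 92]
  [30, 30, 83, ∞, 92]
  [92, 94, 86, 86, ∞]
D(5):
  [∞, 86, 85, 85, 85]
  [91, ∞, 85, 85, 85]
  [92, 92, ∞, 94, 92]
  [92, 92, 86, ∞, 92]
  [92, 94, 86, 86, ∞]
Answer: W*[0][1] = 86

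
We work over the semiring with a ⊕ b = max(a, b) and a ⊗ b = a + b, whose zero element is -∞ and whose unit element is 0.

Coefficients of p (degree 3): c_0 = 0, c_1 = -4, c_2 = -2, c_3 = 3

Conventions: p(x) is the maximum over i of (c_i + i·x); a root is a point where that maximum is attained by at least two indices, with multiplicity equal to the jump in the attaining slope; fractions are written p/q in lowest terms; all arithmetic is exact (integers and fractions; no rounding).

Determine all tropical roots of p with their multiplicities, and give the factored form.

hull edge (i=0, c=0) to (i=3, c=3): slope 1, span 3
Factored form: p(x) = 3 ⊗ (x ⊕ (-1)) ⊗ (x ⊕ (-1)) ⊗ (x ⊕ (-1))
Answer: roots = -1 (mult 3)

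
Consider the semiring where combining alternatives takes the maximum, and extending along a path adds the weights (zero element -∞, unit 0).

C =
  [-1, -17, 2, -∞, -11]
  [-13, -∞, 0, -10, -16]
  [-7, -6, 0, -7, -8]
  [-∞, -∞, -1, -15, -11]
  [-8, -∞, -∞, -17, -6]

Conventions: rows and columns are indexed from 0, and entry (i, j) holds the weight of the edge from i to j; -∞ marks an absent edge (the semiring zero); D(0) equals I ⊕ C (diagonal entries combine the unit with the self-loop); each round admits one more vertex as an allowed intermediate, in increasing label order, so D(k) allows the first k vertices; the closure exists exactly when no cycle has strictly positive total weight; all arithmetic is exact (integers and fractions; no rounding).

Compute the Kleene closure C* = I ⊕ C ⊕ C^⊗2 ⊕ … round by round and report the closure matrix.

D(0):
  [0, -17, 2, -∞, -11]
  [-13, 0, 0, -10, -16]
  [-7, -6, 0, -7, -8]
  [-∞, -∞, -1, 0, -11]
  [-8, -∞, -∞, -17, 0]
D(1):
  [0, -17, 2, -∞, -11]
  [-13, 0, 0, -10, -16]
  [-7, -6, 0, -7, -8]
  [-∞, -∞, -1, 0, -11]
  [-8, -25, -6, -17, 0]
D(2):
  [0, -17, 2, -27, -11]
  [-13, 0, 0, -10, -16]
  [-7, -6, 0, -7, -8]
  [-∞, -∞, -1, 0, -11]
  [-8, -25, -6, -17, 0]
D(3):
  [0, -4, 2, -5, -6]
  [-7, 0, 0, -7, -8]
  [-7, -6, 0, -7, -8]
  [-8, -7, -1, 0, -9]
  [-8, -12, -6, -13, 0]
D(4):
  [0, -4, 2, -5, -6]
  [-7, 0, 0, -7, -8]
  [-7, -6, 0, -7, -8]
  [-8, -7, -1, 0, -9]
  [-8, -12, -6, -13, 0]
D(5):
  [0, -4, 2, -5, -6]
  [-7, 0, 0, -7, -8]
  [-7, -6, 0, -7, -8]
  [-8, -7, -1, 0, -9]
  [-8, -12, -6, -13, 0]
Answer: C* = [[0, -4, 2, -5, -6], [-7, 0, 0, -7, -8], [-7, -6, 0, -7, -8], [-8, -7, -1, 0, -9], [-8, -12, -6, -13, 0]]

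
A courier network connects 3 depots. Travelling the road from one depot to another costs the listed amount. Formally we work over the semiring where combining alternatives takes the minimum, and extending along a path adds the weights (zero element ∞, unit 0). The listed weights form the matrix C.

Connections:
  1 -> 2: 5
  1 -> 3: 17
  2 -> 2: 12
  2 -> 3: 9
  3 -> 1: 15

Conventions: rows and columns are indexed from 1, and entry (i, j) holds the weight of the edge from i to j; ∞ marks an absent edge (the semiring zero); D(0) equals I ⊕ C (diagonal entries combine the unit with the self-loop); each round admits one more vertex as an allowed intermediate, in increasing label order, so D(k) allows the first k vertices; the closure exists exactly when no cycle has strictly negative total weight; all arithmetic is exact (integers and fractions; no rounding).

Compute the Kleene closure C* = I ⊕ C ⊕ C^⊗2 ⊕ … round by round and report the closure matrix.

D(0):
  [0, 5, 17]
  [∞, 0, 9]
  [15, ∞, 0]
D(1):
  [0, 5, 17]
  [∞, 0, 9]
  [15, 20, 0]
D(2):
  [0, 5, 14]
  [∞, 0, 9]
  [15, 20, 0]
D(3):
  [0, 5, 14]
  [24, 0, 9]
  [15, 20, 0]
Answer: C* = [[0, 5, 14], [24, 0, 9], [15, 20, 0]]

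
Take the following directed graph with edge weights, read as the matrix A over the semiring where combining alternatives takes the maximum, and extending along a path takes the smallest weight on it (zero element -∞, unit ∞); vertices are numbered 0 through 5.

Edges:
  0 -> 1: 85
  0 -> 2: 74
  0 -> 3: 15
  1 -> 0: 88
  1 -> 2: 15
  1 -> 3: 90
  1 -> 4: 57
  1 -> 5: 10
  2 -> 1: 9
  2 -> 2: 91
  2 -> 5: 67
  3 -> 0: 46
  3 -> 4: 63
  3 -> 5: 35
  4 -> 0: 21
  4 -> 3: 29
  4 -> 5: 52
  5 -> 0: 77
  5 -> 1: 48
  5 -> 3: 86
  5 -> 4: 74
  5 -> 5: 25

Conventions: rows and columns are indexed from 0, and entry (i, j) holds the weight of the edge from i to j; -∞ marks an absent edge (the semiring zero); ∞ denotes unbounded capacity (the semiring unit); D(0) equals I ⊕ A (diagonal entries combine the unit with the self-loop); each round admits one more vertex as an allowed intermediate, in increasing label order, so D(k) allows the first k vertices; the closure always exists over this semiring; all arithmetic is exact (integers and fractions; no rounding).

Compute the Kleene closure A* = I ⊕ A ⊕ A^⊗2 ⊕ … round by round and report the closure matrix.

D(0):
  [∞, 85, 74, 15, -∞, -∞]
  [88, ∞, 15, 90, 57, 10]
  [-∞, 9, ∞, -∞, -∞, 67]
  [46, -∞, -∞, ∞, 63, 35]
  [21, -∞, -∞, 29, ∞, 52]
  [77, 48, -∞, 86, 74, ∞]
D(1):
  [∞, 85, 74, 15, -∞, -∞]
  [88, ∞, 74, 90, 57, 10]
  [-∞, 9, ∞, -∞, -∞, 67]
  [46, 46, 46, ∞, 63, 35]
  [21, 21, 21, 29, ∞, 52]
  [77, 77, 74, 86, 74, ∞]
D(2):
  [∞, 85, 74, 85, 57, 10]
  [88, ∞, 74, 90, 57, 10]
  [9, 9, ∞, 9, 9, 67]
  [46, 46, 46, ∞, 63, 35]
  [21, 21, 21, 29, ∞, 52]
  [77, 77, 74, 86, 74, ∞]
D(3):
  [∞, 85, 74, 85, 57, 67]
  [88, ∞, 74, 90, 57, 67]
  [9, 9, ∞, 9, 9, 67]
  [46, 46, 46, ∞, 63, 46]
  [21, 21, 21, 29, ∞, 52]
  [77, 77, 74, 86, 74, ∞]
D(4):
  [∞, 85, 74, 85, 63, 67]
  [88, ∞, 74, 90, 63, 67]
  [9, 9, ∞, 9, 9, 67]
  [46, 46, 46, ∞, 63, 46]
  [29, 29, 29, 29, ∞, 52]
  [77, 77, 74, 86, 74, ∞]
D(5):
  [∞, 85, 74, 85, 63, 67]
  [88, ∞, 74, 90, 63, 67]
  [9, 9, ∞, 9, 9, 67]
  [46, 46, 46, ∞, 63, 52]
  [29, 29, 29, 29, ∞, 52]
  [77, 77, 74, 86, 74, ∞]
D(6):
  [∞, 85, 74, 85, 67, 67]
  [88, ∞, 74, 90, 67, 67]
  [67, 67, ∞, 67, 67, 67]
  [52, 52, 52, ∞, 63, 52]
  [52, 52, 52, 52, ∞, 52]
  [77, 77, 74, 86, 74, ∞]
Answer: A* = [[∞, 85, 74, 85, 67, 67], [88, ∞, 74, 90, 67, 67], [67, 67, ∞, 67, 67, 67], [52, 52, 52, ∞, 63, 52], [52, 52, 52, 52, ∞, 52], [77, 77, 74, 86, 74, ∞]]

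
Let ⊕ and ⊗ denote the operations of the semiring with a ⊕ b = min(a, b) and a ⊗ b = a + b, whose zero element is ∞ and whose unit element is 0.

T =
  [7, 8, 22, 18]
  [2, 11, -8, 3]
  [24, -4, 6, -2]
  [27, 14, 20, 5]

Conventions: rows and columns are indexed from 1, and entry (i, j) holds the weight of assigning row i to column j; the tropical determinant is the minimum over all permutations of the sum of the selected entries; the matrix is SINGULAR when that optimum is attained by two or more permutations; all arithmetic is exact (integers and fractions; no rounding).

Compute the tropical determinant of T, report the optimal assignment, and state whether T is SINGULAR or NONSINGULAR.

σ = (1, 2, 3, 4): 7 + 11 + 6 + 5 = 29
σ = (1, 2, 4, 3): 7 + 11 + (-2) + 20 = 36
σ = (1, 3, 2, 4): 7 + (-8) + (-4) + 5 = 0
σ = (1, 3, 4, 2): 7 + (-8) + (-2) + 14 = 11
σ = (1, 4, 2, 3): 7 + 3 + (-4) + 20 = 26
σ = (1, 4, 3, 2): 7 + 3 + 6 + 14 = 30
σ = (2, 1, 3, 4): 8 + 2 + 6 + 5 = 21
σ = (2, 1, 4, 3): 8 + 2 + (-2) + 20 = 28
σ = (2, 3, 1, 4): 8 + (-8) + 24 + 5 = 29
σ = (2, 3, 4, 1): 8 + (-8) + (-2) + 27 = 25
σ = (2, 4, 1, 3): 8 + 3 + 24 + 20 = 55
σ = (2, 4, 3, 1): 8 + 3 + 6 + 27 = 44
σ = (3, 1, 2, 4): 22 + 2 + (-4) + 5 = 25
σ = (3, 1, 4, 2): 22 + 2 + (-2) + 14 = 36
σ = (3, 2, 1, 4): 22 + 11 + 24 + 5 = 62
σ = (3, 2, 4, 1): 22 + 11 + (-2) + 27 = 58
σ = (3, 4, 1, 2): 22 + 3 + 24 + 14 = 63
σ = (3, 4, 2, 1): 22 + 3 + (-4) + 27 = 48
σ = (4, 1, 2, 3): 18 + 2 + (-4) + 20 = 36
σ = (4, 1, 3, 2): 18 + 2 + 6 + 14 = 40
σ = (4, 2, 1, 3): 18 + 11 + 24 + 20 = 73
σ = (4, 2, 3, 1): 18 + 11 + 6 + 27 = 62
σ = (4, 3, 1, 2): 18 + (-8) + 24 + 14 = 48
σ = (4, 3, 2, 1): 18 + (-8) + (-4) + 27 = 33
Optimal value attained by: σ = (1, 3, 2, 4).
Answer: det⊕(T) = 0; verdict: NONSINGULAR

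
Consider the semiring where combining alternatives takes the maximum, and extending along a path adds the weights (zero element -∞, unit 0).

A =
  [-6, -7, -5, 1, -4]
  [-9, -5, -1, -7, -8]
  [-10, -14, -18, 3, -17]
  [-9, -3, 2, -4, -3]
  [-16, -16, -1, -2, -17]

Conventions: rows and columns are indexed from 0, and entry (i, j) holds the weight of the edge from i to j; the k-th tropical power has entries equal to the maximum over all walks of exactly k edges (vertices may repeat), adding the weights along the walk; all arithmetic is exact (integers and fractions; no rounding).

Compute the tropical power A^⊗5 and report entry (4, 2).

A^⊗2:
  [-8, -2, 3, -2, -2]
  [-11, -10, -5, 2, -10]
  [-6, 0, 5, -1, 0]
  [-8, -7, -2, 5, -7]
  [-11, -5, 0, 2, -5]
A^⊗3:
  [-7, -5, 0, 6, -5]
  [-7, -1, 4, -2, -1]
  [-5, -4, 1, 8, -4]
  [-4, 2, 7, 1, 2]
  [-7, -1, 4, 3, -1]
A^⊗4:
  [-3, 3, 8, 3, 3]
  [-6, -5, 0, 7, -5]
  [-1, 5, 10, 4, 5]
  [-3, -2, 3, 10, -2]
  [-6, 0, 5, 7, 0]
A^⊗5:
  [-2, 0, 5, 11, 0]
  [-2, 4, 9, 3, 4]
  [0, 1, 6, 13, 1]
  [1, 7, 12, 6, 7]
  [-2, 4, 9, 8, 4]
Key observation: the optimum is the walk 4->2->3->2->3->2, with weight (-1) + 3 + 2 + 3 + 2 = 9.
Optimal value attained by: walk 4->2->3->2->3->2.
Answer: (A^⊗5)[4][2] = 9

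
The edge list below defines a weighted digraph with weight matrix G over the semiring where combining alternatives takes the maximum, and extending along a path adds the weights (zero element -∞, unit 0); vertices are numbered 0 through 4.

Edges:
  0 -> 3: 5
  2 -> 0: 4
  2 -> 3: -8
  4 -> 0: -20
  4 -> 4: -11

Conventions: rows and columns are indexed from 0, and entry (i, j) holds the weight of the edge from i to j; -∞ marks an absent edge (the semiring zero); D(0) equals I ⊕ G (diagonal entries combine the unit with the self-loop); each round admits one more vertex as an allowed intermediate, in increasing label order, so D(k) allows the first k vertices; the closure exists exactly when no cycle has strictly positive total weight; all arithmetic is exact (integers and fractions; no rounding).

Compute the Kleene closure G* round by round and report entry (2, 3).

D(0):
  [0, -∞, -∞, 5, -∞]
  [-∞, 0, -∞, -∞, -∞]
  [4, -∞, 0, -8, -∞]
  [-∞, -∞, -∞, 0, -∞]
  [-20, -∞, -∞, -∞, 0]
D(1):
  [0, -∞, -∞, 5, -∞]
  [-∞, 0, -∞, -∞, -∞]
  [4, -∞, 0, 9, -∞]
  [-∞, -∞, -∞, 0, -∞]
  [-20, -∞, -∞, -15, 0]
D(2):
  [0, -∞, -∞, 5, -∞]
  [-∞, 0, -∞, -∞, -∞]
  [4, -∞, 0, 9, -∞]
  [-∞, -∞, -∞, 0, -∞]
  [-20, -∞, -∞, -15, 0]
D(3):
  [0, -∞, -∞, 5, -∞]
  [-∞, 0, -∞, -∞, -∞]
  [4, -∞, 0, 9, -∞]
  [-∞, -∞, -∞, 0, -∞]
  [-20, -∞, -∞, -15, 0]
D(4):
  [0, -∞, -∞, 5, -∞]
  [-∞, 0, -∞, -∞, -∞]
  [4, -∞, 0, 9, -∞]
  [-∞, -∞, -∞, 0, -∞]
  [-20, -∞, -∞, -15, 0]
D(5):
  [0, -∞, -∞, 5, -∞]
  [-∞, 0, -∞, -∞, -∞]
  [4, -∞, 0, 9, -∞]
  [-∞, -∞, -∞, 0, -∞]
  [-20, -∞, -∞, -15, 0]
Answer: G*[2][3] = 9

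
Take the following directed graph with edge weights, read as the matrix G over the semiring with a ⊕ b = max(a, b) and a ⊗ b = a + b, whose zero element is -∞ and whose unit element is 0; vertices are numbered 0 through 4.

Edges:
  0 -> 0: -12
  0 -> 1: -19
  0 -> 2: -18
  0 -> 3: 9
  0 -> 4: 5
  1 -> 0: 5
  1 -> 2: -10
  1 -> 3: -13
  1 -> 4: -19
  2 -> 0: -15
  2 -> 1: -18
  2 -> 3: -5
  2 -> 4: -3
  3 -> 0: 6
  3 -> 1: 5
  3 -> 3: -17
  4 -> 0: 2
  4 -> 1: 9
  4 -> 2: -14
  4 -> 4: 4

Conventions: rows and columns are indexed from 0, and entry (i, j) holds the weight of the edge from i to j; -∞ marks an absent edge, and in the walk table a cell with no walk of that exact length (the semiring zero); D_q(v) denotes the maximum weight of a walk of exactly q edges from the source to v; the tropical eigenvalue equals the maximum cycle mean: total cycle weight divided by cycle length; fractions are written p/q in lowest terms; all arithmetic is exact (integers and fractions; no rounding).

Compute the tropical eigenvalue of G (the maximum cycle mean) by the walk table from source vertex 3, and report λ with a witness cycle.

q=0: [-∞, -∞, -∞, 0, -∞]
q=1: [6, 5, -∞, -17, -∞]
q=2: [10, -12, -5, 15, 11]
q=3: [21, 20, -3, 19, 15]
q=4: [25, 24, 10, 30, 26]
q=5: [36, 35, 14, 34, 30]
Optimal cycle mean attained by: cycle 0->3->0, total 9 + 6, length 2.
Answer: λ = 15/2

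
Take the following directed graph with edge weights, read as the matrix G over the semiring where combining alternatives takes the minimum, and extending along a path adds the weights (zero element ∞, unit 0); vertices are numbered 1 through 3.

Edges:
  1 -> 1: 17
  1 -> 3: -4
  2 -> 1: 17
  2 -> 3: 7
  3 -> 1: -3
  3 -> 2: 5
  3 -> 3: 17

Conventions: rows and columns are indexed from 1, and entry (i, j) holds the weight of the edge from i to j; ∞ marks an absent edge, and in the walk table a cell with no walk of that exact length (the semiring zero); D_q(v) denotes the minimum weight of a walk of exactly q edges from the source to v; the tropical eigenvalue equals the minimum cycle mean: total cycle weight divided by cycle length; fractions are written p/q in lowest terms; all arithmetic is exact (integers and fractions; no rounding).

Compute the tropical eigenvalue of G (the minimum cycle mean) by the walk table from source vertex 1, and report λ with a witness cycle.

q=0: [0, ∞, ∞]
q=1: [17, ∞, -4]
q=2: [-7, 1, 13]
q=3: [10, 18, -11]
Optimal cycle mean attained by: cycle 1->3->1, total (-4) + (-3), length 2.
Answer: λ = -7/2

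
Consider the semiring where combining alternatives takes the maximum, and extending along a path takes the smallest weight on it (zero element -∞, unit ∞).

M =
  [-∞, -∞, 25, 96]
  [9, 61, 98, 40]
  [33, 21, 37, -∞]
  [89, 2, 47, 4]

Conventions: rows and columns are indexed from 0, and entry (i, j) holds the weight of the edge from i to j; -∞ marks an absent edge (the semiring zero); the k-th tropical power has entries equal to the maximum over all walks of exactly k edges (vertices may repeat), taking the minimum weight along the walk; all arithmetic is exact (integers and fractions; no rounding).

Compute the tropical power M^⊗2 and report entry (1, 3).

M^⊗2:
  [89, 21, 47, 4]
  [40, 61, 61, 40]
  [33, 21, 37, 33]
  [33, 21, 37, 89]
Key observation: the optimum is the walk 1->1->3, with weight 61 min 40 = 40.
Optimal value attained by: walk 1->1->3.
Answer: (M^⊗2)[1][3] = 40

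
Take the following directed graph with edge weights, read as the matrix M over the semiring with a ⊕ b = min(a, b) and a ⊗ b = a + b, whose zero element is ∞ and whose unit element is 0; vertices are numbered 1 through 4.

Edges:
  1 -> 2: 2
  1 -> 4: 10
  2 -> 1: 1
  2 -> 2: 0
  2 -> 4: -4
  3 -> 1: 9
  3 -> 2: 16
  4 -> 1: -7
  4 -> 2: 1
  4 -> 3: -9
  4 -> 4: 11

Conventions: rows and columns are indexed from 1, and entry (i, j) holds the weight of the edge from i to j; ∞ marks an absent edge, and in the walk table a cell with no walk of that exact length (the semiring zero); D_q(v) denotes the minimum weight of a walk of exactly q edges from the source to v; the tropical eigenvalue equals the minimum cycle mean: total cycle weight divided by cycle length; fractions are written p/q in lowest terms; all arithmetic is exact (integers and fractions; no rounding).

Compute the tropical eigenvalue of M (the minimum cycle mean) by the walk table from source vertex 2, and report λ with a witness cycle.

q=0: [∞, 0, ∞, ∞]
q=1: [1, 0, ∞, -4]
q=2: [-11, -3, -13, -4]
q=3: [-11, -9, -13, -7]
q=4: [-14, -9, -16, -13]
Optimal cycle mean attained by: cycle 1->2->4->1, total 2 + (-4) + (-7), length 3.
Answer: λ = -3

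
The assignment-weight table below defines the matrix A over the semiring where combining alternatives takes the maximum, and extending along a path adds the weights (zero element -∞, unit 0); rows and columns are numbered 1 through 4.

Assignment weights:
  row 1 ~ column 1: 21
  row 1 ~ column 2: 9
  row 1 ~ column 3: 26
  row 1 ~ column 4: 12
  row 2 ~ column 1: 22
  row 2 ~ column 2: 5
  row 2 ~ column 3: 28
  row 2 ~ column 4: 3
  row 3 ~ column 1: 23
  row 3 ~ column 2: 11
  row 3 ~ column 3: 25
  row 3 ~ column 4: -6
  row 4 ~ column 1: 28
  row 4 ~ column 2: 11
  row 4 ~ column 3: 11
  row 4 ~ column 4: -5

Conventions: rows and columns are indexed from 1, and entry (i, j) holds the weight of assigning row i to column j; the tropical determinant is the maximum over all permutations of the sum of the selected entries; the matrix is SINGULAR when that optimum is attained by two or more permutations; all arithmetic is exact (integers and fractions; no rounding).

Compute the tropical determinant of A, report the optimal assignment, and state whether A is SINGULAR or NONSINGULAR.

σ = (1, 2, 3, 4): 21 + 5 + 25 + (-5) = 46
σ = (1, 2, 4, 3): 21 + 5 + (-6) + 11 = 31
σ = (1, 3, 2, 4): 21 + 28 + 11 + (-5) = 55
σ = (1, 3, 4, 2): 21 + 28 + (-6) + 11 = 54
σ = (1, 4, 2, 3): 21 + 3 + 11 + 11 = 46
σ = (1, 4, 3, 2): 21 + 3 + 25 + 11 = 60
σ = (2, 1, 3, 4): 9 + 22 + 25 + (-5) = 51
σ = (2, 1, 4, 3): 9 + 22 + (-6) + 11 = 36
σ = (2, 3, 1, 4): 9 + 28 + 23 + (-5) = 55
σ = (2, 3, 4, 1): 9 + 28 + (-6) + 28 = 59
σ = (2, 4, 1, 3): 9 + 3 + 23 + 11 = 46
σ = (2, 4, 3, 1): 9 + 3 + 25 + 28 = 65
σ = (3, 1, 2, 4): 26 + 22 + 11 + (-5) = 54
σ = (3, 1, 4, 2): 26 + 22 + (-6) + 11 = 53
σ = (3, 2, 1, 4): 26 + 5 + 23 + (-5) = 49
σ = (3, 2, 4, 1): 26 + 5 + (-6) + 28 = 53
σ = (3, 4, 1, 2): 26 + 3 + 23 + 11 = 63
σ = (3, 4, 2, 1): 26 + 3 + 11 + 28 = 68
σ = (4, 1, 2, 3): 12 + 22 + 11 + 11 = 56
σ = (4, 1, 3, 2): 12 + 22 + 25 + 11 = 70
σ = (4, 2, 1, 3): 12 + 5 + 23 + 11 = 51
σ = (4, 2, 3, 1): 12 + 5 + 25 + 28 = 70
σ = (4, 3, 1, 2): 12 + 28 + 23 + 11 = 74
σ = (4, 3, 2, 1): 12 + 28 + 11 + 28 = 79
Optimal value attained by: σ = (4, 3, 2, 1).
Answer: det⊕(A) = 79; verdict: NONSINGULAR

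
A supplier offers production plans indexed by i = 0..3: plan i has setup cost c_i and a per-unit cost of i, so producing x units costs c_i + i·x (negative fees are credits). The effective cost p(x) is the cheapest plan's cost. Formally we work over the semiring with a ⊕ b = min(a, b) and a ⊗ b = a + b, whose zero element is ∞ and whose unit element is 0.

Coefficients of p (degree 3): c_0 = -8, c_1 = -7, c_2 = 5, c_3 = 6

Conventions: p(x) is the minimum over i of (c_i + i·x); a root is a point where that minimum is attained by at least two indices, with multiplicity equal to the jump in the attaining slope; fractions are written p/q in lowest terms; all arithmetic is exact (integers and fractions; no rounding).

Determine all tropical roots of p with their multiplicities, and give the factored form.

hull edge (i=0, c=-8) to (i=1, c=-7): slope 1, span 1
hull edge (i=1, c=-7) to (i=3, c=6): slope 13/2, span 2
Factored form: p(x) = 6 ⊗ (x ⊕ (-13/2)) ⊗ (x ⊕ (-13/2)) ⊗ (x ⊕ (-1))
Answer: roots = -13/2 (mult 2), -1 (mult 1)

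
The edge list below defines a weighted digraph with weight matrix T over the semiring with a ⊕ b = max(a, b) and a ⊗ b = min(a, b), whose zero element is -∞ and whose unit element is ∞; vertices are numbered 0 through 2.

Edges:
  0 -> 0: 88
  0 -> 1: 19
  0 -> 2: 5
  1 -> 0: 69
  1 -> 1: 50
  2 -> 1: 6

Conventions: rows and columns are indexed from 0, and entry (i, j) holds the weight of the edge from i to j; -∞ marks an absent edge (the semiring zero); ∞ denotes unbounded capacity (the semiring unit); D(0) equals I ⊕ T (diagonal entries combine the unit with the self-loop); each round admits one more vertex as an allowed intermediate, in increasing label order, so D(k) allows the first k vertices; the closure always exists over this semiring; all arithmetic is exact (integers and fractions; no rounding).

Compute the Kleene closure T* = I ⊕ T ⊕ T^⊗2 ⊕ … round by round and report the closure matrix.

D(0):
  [∞, 19, 5]
  [69, ∞, -∞]
  [-∞, 6, ∞]
D(1):
  [∞, 19, 5]
  [69, ∞, 5]
  [-∞, 6, ∞]
D(2):
  [∞, 19, 5]
  [69, ∞, 5]
  [6, 6, ∞]
D(3):
  [∞, 19, 5]
  [69, ∞, 5]
  [6, 6, ∞]
Answer: T* = [[∞, 19, 5], [69, ∞, 5], [6, 6, ∞]]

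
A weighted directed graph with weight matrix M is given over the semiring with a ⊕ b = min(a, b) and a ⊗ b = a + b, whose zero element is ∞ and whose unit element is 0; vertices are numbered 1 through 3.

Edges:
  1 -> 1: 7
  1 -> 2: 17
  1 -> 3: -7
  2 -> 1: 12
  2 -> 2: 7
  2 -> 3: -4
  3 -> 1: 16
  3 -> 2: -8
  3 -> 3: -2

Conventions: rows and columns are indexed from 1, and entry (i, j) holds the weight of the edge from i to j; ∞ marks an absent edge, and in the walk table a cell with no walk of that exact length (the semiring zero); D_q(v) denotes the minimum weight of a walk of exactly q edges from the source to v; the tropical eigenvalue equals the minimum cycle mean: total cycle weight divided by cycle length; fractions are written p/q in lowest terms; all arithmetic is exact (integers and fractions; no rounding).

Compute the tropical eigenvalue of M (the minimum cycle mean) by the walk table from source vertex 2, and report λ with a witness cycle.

q=0: [∞, 0, ∞]
q=1: [12, 7, -4]
q=2: [12, -12, -6]
q=3: [0, -14, -16]
Optimal cycle mean attained by: cycle 2->3->2, total (-4) + (-8), length 2.
Answer: λ = -6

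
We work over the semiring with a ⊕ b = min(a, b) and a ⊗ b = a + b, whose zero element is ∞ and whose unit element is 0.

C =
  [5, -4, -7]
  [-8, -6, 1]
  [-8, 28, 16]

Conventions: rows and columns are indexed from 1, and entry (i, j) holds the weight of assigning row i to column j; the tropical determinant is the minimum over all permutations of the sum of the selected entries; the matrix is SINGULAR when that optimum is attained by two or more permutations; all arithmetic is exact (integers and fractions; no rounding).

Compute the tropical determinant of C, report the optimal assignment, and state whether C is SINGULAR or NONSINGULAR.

σ = (1, 2, 3): 5 + (-6) + 16 = 15
σ = (1, 3, 2): 5 + 1 + 28 = 34
σ = (2, 1, 3): (-4) + (-8) + 16 = 4
σ = (2, 3, 1): (-4) + 1 + (-8) = -11
σ = (3, 1, 2): (-7) + (-8) + 28 = 13
σ = (3, 2, 1): (-7) + (-6) + (-8) = -21
Optimal value attained by: σ = (3, 2, 1).
Answer: det⊕(C) = -21; verdict: NONSINGULAR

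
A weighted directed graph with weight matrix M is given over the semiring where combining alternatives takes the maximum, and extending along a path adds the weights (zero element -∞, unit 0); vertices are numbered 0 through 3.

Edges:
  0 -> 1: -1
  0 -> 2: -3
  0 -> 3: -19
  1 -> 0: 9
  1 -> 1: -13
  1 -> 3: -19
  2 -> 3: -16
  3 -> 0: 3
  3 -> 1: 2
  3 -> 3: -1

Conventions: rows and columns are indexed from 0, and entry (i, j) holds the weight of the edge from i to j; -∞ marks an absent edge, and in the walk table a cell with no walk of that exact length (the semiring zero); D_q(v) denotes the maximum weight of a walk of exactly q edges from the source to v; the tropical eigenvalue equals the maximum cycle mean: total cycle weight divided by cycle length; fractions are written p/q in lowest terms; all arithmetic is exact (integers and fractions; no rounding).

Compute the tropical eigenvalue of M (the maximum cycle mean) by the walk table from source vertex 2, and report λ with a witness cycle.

q=0: [-∞, -∞, 0, -∞]
q=1: [-∞, -∞, -∞, -16]
q=2: [-13, -14, -∞, -17]
q=3: [-5, -14, -16, -18]
q=4: [-5, -6, -8, -19]
Optimal cycle mean attained by: cycle 0->1->0, total (-1) + 9, length 2.
Answer: λ = 4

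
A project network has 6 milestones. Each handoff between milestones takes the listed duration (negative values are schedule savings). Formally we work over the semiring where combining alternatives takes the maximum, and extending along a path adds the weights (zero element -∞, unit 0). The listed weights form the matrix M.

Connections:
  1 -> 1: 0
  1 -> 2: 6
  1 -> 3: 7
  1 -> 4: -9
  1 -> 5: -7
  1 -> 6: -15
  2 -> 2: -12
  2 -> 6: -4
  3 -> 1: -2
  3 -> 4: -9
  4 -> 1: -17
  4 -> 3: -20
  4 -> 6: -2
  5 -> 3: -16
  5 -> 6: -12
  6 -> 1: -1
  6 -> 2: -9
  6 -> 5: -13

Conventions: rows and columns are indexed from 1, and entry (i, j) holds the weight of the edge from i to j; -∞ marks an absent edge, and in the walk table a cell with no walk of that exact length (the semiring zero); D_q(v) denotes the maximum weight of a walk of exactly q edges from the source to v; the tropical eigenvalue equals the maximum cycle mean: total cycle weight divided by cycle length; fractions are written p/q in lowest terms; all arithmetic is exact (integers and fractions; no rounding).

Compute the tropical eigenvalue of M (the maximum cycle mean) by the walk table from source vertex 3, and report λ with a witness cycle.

q=0: [-∞, -∞, 0, -∞, -∞, -∞]
q=1: [-2, -∞, -∞, -9, -∞, -∞]
q=2: [-2, 4, 5, -11, -9, -11]
q=3: [3, 4, 5, -4, -9, 0]
q=4: [3, 9, 10, -4, -4, 0]
q=5: [8, 9, 10, 1, -4, 5]
q=6: [8, 14, 15, 1, 1, 5]
Optimal cycle mean attained by: cycle 1->3->1, total 7 + (-2), length 2.
Answer: λ = 5/2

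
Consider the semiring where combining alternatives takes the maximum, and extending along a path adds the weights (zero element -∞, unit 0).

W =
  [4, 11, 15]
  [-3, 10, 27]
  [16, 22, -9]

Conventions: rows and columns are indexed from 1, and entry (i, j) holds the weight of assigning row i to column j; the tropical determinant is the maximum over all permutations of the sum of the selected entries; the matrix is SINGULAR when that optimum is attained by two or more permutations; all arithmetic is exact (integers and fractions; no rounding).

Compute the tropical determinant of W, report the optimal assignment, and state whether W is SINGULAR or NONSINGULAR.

σ = (1, 2, 3): 4 + 10 + (-9) = 5
σ = (1, 3, 2): 4 + 27 + 22 = 53
σ = (2, 1, 3): 11 + (-3) + (-9) = -1
σ = (2, 3, 1): 11 + 27 + 16 = 54
σ = (3, 1, 2): 15 + (-3) + 22 = 34
σ = (3, 2, 1): 15 + 10 + 16 = 41
Optimal value attained by: σ = (2, 3, 1).
Answer: det⊕(W) = 54; verdict: NONSINGULAR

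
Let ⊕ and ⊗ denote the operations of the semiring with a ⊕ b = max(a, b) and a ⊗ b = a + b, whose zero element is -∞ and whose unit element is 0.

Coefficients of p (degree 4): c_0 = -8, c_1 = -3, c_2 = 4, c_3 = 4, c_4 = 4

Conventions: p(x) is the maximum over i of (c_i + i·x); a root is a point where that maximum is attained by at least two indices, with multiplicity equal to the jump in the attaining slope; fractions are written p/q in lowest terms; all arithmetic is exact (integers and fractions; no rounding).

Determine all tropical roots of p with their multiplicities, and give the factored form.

hull edge (i=0, c=-8) to (i=2, c=4): slope 6, span 2
hull edge (i=2, c=4) to (i=4, c=4): slope 0, span 2
Factored form: p(x) = 4 ⊗ (x ⊕ (-6)) ⊗ (x ⊕ (-6)) ⊗ (x ⊕ 0) ⊗ (x ⊕ 0)
Answer: roots = -6 (mult 2), 0 (mult 2)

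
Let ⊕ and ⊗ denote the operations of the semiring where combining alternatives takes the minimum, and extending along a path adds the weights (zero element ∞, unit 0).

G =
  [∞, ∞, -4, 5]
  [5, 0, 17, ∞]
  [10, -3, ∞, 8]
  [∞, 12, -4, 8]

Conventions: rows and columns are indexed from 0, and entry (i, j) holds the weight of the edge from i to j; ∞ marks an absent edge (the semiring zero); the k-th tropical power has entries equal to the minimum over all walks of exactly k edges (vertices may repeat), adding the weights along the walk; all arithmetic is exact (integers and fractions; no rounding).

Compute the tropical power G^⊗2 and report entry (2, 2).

G^⊗2:
  [6, -7, 1, 4]
  [5, 0, 1, 10]
  [2, -3, 4, 15]
  [6, -7, 4, 4]
Key observation: the optimum is the walk 2->3->2, with weight 8 + (-4) = 4.
Optimal value attained by: walk 2->3->2.
Answer: (G^⊗2)[2][2] = 4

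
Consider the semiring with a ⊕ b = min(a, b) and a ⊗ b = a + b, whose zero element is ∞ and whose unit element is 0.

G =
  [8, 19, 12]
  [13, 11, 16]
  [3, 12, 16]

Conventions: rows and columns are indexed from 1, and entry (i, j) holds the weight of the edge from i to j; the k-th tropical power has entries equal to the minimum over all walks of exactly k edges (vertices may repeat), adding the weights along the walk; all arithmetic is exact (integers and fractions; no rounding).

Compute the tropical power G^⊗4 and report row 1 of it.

G^⊗2:
  [15, 24, 20]
  [19, 22, 25]
  [11, 22, 15]
G^⊗3:
  [23, 32, 27]
  [27, 33, 31]
  [18, 27, 23]
G^⊗4:
  [30, 39, 35]
  [34, 43, 39]
  [26, 35, 30]
Answer: row 1 of G^⊗4 = [30, 39, 35]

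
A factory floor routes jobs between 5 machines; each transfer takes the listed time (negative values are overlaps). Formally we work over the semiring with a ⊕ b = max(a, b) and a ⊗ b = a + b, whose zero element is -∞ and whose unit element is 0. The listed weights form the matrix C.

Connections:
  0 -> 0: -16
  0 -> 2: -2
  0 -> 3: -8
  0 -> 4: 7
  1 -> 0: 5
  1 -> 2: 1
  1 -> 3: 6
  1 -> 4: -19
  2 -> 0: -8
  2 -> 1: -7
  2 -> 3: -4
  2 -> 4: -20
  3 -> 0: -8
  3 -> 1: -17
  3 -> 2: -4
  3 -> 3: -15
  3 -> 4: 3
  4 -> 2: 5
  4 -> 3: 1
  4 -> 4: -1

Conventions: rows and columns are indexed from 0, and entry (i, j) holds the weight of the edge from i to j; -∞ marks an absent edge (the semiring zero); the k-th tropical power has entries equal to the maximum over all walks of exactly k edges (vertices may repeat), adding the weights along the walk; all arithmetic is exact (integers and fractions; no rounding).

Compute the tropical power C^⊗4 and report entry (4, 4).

C^⊗2:
  [-10, -9, 12, 8, 6]
  [-2, -6, 3, -3, 12]
  [-2, -21, -6, -1, -1]
  [-12, -11, 8, 4, 2]
  [-3, -2, 4, 1, 4]
C^⊗3:
  [4, 5, 11, 8, 11]
  [-1, -4, 17, 13, 11]
  [-9, -13, 4, 0, 5]
  [0, 1, 7, 4, 7]
  [3, -3, 9, 5, 4]
C^⊗4:
  [10, 4, 16, 12, 11]
  [9, 10, 16, 13, 16]
  [-4, -3, 10, 6, 4]
  [6, 0, 12, 8, 7]
  [2, 2, 9, 5, 10]
Key observation: the optimum is the walk 4->2->1->0->4, with weight 5 + (-7) + 5 + 7 = 10.
Optimal value attained by: walk 4->2->1->0->4.
Answer: (C^⊗4)[4][4] = 10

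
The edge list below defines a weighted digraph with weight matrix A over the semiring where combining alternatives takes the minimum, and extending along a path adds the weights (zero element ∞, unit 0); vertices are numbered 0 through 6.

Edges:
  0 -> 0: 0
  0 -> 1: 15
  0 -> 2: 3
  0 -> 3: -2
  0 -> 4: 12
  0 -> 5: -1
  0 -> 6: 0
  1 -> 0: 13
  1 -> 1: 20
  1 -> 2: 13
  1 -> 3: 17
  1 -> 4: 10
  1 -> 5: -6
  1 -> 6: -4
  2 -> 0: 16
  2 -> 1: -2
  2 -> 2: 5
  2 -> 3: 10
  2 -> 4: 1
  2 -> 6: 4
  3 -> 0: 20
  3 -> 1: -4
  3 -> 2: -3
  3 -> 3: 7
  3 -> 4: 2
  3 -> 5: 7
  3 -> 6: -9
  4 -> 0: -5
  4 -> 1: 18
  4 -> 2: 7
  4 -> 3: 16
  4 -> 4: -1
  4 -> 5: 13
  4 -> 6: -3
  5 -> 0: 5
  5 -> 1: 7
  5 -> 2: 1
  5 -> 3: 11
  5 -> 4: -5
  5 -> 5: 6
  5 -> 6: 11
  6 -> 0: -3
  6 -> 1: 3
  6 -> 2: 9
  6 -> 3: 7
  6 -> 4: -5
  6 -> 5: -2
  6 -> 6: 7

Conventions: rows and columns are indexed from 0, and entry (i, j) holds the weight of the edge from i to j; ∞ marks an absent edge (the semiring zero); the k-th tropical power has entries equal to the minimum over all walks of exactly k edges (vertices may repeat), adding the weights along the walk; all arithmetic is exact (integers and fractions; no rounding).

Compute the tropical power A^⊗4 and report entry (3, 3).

A^⊗2:
  [-3, -6, -5, -2, -6, -2, -11]
  [-7, -1, -5, 3, -11, -6, 3]
  [-4, 3, 7, 11, -1, -8, -6]
  [-12, -6, 0, -2, -14, -11, -8]
  [-6, 0, -2, -7, -8, -6, -5]
  [-10, -1, 2, 3, -6, 1, -8]
  [-10, 3, -1, -5, -7, -4, -8]
A^⊗3:
  [-14, -8, -5, -5, -16, -13, -11]
  [-16, -7, -5, -9, -12, -8, -14]
  [-9, -3, -7, -6, -13, -8, -4]
  [-19, -6, -10, -14, -16, -13, -17]
  [-13, -11, -10, -8, -11, -7, -16]
  [-11, -5, -7, -12, -13, -11, -10]
  [-12, -9, -8, -12, -13, -11, -14]
A^⊗4:
  [-21, -9, -12, -16, -18, -15, -19]
  [-17, -13, -13, -18, -19, -17, -18]
  [-18, -10, -9, -11, -14, -10, -16]
  [-21, -18, -17, -21, -22, -20, -23]
  [-19, -13, -11, -15, -21, -18, -17]
  [-18, -16, -15, -13, -16, -12, -21]
  [-18, -16, -15, -14, -19, -16, -21]
Key observation: the optimum is the walk 3->6->4->0->3, with weight (-9) + (-5) + (-5) + (-2) = -21.
Optimal value attained by: walk 3->6->4->0->3.
Answer: (A^⊗4)[3][3] = -21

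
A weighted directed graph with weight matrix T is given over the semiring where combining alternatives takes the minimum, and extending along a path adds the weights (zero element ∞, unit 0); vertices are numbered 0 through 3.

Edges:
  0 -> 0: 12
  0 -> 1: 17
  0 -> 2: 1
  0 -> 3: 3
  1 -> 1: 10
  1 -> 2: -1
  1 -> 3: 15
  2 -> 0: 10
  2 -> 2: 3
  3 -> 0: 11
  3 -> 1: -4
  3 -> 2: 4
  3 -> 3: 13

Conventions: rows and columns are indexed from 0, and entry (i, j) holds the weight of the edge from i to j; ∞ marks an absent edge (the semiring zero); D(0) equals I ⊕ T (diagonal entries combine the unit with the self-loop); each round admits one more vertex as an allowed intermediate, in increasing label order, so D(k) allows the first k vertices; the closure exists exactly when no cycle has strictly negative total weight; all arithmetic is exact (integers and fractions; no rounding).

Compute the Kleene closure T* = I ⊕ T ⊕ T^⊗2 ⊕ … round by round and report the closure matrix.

D(0):
  [0, 17, 1, 3]
  [∞, 0, -1, 15]
  [10, ∞, 0, ∞]
  [11, -4, 4, 0]
D(1):
  [0, 17, 1, 3]
  [∞, 0, -1, 15]
  [10, 27, 0, 13]
  [11, -4, 4, 0]
D(2):
  [0, 17, 1, 3]
  [∞, 0, -1, 15]
  [10, 27, 0, 13]
  [11, -4, -5, 0]
D(3):
  [0, 17, 1, 3]
  [9, 0, -1, 12]
  [10, 27, 0, 13]
  [5, -4, -5, 0]
D(4):
  [0, -1, -2, 3]
  [9, 0, -1, 12]
  [10, 9, 0, 13]
  [5, -4, -5, 0]
Answer: T* = [[0, -1, -2, 3], [9, 0, -1, 12], [10, 9, 0, 13], [5, -4, -5, 0]]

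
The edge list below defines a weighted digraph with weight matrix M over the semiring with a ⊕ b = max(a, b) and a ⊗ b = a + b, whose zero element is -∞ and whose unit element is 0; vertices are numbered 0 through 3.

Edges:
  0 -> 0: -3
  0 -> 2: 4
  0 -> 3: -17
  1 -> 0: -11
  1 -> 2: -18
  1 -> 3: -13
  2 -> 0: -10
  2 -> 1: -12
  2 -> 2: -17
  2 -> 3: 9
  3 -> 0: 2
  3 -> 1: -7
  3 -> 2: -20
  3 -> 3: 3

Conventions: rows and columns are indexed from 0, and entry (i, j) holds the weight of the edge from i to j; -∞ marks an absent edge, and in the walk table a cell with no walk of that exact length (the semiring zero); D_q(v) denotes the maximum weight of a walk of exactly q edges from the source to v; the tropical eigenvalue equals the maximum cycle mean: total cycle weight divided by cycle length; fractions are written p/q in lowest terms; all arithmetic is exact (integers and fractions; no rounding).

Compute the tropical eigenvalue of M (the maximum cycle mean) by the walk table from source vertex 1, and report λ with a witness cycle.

q=0: [-∞, 0, -∞, -∞]
q=1: [-11, -∞, -18, -13]
q=2: [-11, -20, -7, -9]
q=3: [-7, -16, -7, 2]
q=4: [4, -5, -3, 5]
Optimal cycle mean attained by: cycle 0->2->3->0, total 4 + 9 + 2, length 3.
Answer: λ = 5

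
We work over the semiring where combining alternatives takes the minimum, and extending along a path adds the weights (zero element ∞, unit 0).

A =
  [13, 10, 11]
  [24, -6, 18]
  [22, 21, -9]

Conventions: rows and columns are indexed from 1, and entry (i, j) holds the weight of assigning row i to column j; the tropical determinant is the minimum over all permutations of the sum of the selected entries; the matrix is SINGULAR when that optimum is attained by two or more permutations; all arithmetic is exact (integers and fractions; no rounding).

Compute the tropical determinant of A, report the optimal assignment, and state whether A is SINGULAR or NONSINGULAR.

σ = (1, 2, 3): 13 + (-6) + (-9) = -2
σ = (1, 3, 2): 13 + 18 + 21 = 52
σ = (2, 1, 3): 10 + 24 + (-9) = 25
σ = (2, 3, 1): 10 + 18 + 22 = 50
σ = (3, 1, 2): 11 + 24 + 21 = 56
σ = (3, 2, 1): 11 + (-6) + 22 = 27
Optimal value attained by: σ = (1, 2, 3).
Answer: det⊕(A) = -2; verdict: NONSINGULAR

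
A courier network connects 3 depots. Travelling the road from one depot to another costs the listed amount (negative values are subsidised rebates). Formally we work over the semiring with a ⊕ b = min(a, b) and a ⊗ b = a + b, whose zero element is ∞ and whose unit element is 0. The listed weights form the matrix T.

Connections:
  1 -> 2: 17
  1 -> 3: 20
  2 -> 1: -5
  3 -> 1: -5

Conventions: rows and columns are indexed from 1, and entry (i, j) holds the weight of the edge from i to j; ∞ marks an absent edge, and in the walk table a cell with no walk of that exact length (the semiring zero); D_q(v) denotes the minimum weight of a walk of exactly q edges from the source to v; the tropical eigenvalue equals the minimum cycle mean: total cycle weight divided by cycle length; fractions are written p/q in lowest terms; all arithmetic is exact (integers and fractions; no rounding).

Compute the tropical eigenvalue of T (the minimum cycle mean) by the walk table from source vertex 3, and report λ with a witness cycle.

q=0: [∞, ∞, 0]
q=1: [-5, ∞, ∞]
q=2: [∞, 12, 15]
q=3: [7, ∞, ∞]
Optimal cycle mean attained by: cycle 1->2->1, total 17 + (-5), length 2.
Answer: λ = 6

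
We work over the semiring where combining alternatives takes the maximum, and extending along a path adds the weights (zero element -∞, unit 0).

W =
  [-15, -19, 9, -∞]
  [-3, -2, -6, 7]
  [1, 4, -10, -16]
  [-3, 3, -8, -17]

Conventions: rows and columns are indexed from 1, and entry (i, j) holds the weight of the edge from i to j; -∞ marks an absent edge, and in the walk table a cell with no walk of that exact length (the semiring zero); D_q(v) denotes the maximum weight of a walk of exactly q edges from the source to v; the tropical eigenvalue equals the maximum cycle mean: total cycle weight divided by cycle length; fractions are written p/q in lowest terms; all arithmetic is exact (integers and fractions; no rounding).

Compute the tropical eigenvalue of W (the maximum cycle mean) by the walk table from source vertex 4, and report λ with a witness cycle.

q=0: [-∞, -∞, -∞, 0]
q=1: [-3, 3, -8, -17]
q=2: [0, 1, 6, 10]
q=3: [7, 13, 9, 8]
q=4: [10, 13, 16, 20]
Optimal cycle mean attained by: cycle 1->3->1, total 9 + 1, length 2.
Answer: λ = 5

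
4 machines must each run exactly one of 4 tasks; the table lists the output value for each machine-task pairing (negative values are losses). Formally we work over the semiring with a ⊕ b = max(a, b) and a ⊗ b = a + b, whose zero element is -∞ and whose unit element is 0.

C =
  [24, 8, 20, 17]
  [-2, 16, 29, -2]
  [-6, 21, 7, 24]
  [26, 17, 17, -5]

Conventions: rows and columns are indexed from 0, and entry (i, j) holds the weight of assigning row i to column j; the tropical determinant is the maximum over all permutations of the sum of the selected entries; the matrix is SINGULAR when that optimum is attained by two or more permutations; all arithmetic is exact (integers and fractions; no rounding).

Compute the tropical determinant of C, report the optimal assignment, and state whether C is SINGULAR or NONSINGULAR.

σ = (0, 1, 2, 3): 24 + 16 + 7 + (-5) = 42
σ = (0, 1, 3, 2): 24 + 16 + 24 + 17 = 81
σ = (0, 2, 1, 3): 24 + 29 + 21 + (-5) = 69
σ = (0, 2, 3, 1): 24 + 29 + 24 + 17 = 94
σ = (0, 3, 1, 2): 24 + (-2) + 21 + 17 = 60
σ = (0, 3, 2, 1): 24 + (-2) + 7 + 17 = 46
σ = (1, 0, 2, 3): 8 + (-2) + 7 + (-5) = 8
σ = (1, 0, 3, 2): 8 + (-2) + 24 + 17 = 47
σ = (1, 2, 0, 3): 8 + 29 + (-6) + (-5) = 26
σ = (1, 2, 3, 0): 8 + 29 + 24 + 26 = 87
σ = (1, 3, 0, 2): 8 + (-2) + (-6) + 17 = 17
σ = (1, 3, 2, 0): 8 + (-2) + 7 + 26 = 39
σ = (2, 0, 1, 3): 20 + (-2) + 21 + (-5) = 34
σ = (2, 0, 3, 1): 20 + (-2) + 24 + 17 = 59
σ = (2, 1, 0, 3): 20 + 16 + (-6) + (-5) = 25
σ = (2, 1, 3, 0): 20 + 16 + 24 + 26 = 86
σ = (2, 3, 0, 1): 20 + (-2) + (-6) + 17 = 29
σ = (2, 3, 1, 0): 20 + (-2) + 21 + 26 = 65
σ = (3, 0, 1, 2): 17 + (-2) + 21 + 17 = 53
σ = (3, 0, 2, 1): 17 + (-2) + 7 + 17 = 39
σ = (3, 1, 0, 2): 17 + 16 + (-6) + 17 = 44
σ = (3, 1, 2, 0): 17 + 16 + 7 + 26 = 66
σ = (3, 2, 0, 1): 17 + 29 + (-6) + 17 = 57
σ = (3, 2, 1, 0): 17 + 29 + 21 + 26 = 93
Optimal value attained by: σ = (0, 2, 3, 1).
Answer: det⊕(C) = 94; verdict: NONSINGULAR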